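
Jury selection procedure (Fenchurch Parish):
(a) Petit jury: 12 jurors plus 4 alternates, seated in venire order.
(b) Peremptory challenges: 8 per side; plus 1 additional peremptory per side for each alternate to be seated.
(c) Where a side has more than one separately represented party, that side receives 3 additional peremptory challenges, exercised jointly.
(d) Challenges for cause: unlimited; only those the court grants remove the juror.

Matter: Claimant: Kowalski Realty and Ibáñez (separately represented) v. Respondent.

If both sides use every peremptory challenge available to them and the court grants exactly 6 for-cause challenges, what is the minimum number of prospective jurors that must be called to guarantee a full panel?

Seats to fill: 12 + 4 alternates = 16.
Peremptories — Claimant: 8 + 1×4 + 3 = 15; Respondent: 8 + 1×4 = 12; total 27.
For-cause removals: 6.
Minimum venire: 16 + 27 + 6 = 49.

49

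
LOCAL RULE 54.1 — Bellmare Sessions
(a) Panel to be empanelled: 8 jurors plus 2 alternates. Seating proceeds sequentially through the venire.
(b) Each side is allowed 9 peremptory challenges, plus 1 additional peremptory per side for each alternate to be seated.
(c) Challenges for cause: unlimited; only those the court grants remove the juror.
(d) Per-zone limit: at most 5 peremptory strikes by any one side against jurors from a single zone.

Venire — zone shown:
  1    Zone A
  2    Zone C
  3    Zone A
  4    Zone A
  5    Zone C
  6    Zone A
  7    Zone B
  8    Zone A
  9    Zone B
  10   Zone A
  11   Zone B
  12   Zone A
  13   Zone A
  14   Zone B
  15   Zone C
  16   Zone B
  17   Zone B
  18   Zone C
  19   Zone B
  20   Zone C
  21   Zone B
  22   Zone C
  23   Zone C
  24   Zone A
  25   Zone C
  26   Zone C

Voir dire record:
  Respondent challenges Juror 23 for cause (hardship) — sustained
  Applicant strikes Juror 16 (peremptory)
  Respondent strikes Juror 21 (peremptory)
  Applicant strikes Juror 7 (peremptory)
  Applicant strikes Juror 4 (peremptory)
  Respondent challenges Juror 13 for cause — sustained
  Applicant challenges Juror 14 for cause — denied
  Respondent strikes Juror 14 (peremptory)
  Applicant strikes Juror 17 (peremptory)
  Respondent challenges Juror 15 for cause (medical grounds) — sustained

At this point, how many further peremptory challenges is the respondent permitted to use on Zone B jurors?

Respondent peremptories so far: #21, #14 — 2 of 11 used, 9 left overall.
Against Zone B: #21, #14 — 2 used; per-zone cap 5 leaves 3.
Binding limit: min(9, 3) = 3.

3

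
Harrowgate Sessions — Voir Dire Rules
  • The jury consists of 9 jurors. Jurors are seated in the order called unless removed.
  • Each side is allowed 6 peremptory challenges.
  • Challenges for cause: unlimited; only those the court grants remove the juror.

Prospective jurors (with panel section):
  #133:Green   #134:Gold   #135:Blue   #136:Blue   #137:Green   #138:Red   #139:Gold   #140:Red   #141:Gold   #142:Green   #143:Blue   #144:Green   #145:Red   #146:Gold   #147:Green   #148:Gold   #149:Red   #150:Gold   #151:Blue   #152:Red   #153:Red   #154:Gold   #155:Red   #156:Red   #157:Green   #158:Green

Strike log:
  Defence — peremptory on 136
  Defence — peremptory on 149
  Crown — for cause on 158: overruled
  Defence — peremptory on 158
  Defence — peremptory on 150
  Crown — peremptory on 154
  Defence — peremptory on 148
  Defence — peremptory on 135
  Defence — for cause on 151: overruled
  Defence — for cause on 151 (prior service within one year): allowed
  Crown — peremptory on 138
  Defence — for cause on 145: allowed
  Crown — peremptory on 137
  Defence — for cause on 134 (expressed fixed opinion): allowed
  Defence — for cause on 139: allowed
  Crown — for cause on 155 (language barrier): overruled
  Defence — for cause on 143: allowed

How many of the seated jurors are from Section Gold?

2

Removed: #134, #135, #136, #137, #138, #139, #143, #145, #148, #149, #150, #151, #154, #158.
Seated jurors 1–9: #133, #140, #141, #142, #144, #146, #147, #152, #153.
Of those, in Section Gold: #141, #146 → 2.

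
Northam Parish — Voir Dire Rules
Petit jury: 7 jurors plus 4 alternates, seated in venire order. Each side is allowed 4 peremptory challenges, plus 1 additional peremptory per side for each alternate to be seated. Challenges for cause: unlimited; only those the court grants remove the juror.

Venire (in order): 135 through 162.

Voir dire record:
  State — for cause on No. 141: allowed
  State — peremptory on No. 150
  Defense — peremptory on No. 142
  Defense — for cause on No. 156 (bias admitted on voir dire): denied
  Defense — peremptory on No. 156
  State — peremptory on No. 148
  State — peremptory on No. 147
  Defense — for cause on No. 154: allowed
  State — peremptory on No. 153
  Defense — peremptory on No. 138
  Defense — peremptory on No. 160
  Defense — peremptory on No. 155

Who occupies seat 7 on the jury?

144

Removed: #138, #141, #142, #147, #148, #150, #153, #154, #155, #156, #160.
Seating in order: seats 1–7 → #135, #136, #137, #139, #140, #143, #144; alternates → #145, #146, #149, #151.
So seat 7 is #144.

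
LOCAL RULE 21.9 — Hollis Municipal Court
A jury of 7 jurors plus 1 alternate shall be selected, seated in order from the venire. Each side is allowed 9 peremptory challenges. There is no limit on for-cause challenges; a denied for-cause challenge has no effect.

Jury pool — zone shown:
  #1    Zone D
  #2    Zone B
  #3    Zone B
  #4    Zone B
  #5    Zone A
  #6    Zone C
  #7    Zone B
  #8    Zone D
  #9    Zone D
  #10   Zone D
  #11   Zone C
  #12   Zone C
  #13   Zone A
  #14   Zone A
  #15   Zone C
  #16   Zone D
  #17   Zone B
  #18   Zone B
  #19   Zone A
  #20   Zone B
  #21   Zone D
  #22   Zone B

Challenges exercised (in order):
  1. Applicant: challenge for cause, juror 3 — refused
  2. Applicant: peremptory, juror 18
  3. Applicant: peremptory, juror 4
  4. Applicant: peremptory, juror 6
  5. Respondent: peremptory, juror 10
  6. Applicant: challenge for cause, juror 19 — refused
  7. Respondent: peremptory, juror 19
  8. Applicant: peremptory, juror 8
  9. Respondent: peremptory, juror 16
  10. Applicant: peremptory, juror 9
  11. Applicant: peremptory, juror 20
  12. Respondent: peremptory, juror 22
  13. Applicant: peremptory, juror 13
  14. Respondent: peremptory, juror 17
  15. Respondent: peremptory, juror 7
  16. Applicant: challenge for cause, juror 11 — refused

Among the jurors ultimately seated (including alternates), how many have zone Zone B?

2

Removed: #4, #6, #7, #8, #9, #10, #13, #16, #17, #18, #19, #20, #22.
Seated (8 incl. alternates): #1, #2, #3, #5, #11, #12, #14, #15.
Of those, in Zone B: #2, #3 → 2.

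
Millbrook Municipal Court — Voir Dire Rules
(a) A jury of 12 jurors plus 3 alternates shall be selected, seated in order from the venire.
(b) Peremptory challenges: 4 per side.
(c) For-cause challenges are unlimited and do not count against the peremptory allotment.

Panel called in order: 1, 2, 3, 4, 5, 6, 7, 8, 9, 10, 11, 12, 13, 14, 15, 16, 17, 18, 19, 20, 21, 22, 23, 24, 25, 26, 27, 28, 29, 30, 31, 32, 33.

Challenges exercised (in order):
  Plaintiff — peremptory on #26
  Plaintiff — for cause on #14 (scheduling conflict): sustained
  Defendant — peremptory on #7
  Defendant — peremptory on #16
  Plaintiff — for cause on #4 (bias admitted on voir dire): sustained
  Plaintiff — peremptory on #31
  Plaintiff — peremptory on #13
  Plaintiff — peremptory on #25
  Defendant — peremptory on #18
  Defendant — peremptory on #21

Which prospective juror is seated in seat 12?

17

Removed: #4, #7, #13, #14, #16, #18, #21, #25, #26, #31.
Filling seats in venire order through position 12: #1, #2, #3, #5, #6, #8, #9, #10, #11, #12, #15, #17.
So seat 12 is #17.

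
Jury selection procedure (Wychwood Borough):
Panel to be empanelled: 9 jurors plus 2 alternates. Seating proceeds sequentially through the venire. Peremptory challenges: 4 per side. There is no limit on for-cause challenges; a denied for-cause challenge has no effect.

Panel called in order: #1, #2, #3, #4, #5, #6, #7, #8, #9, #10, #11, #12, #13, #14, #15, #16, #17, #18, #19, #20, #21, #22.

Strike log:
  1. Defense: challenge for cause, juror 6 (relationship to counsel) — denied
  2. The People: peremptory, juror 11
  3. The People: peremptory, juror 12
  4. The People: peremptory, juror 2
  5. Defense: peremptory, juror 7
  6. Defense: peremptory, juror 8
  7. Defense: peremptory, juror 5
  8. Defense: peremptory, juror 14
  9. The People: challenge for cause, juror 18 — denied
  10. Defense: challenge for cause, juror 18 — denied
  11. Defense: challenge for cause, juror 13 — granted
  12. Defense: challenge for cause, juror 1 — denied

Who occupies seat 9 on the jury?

17

Removed: #2, #5, #7, #8, #11, #12, #13, #14. (#1, #6, #18 stay — for-cause denied.)
Seating in order: seats 1–9 → #1, #3, #4, #6, #9, #10, #15, #16, #17; alternates → #18, #19.
So seat 9 is #17.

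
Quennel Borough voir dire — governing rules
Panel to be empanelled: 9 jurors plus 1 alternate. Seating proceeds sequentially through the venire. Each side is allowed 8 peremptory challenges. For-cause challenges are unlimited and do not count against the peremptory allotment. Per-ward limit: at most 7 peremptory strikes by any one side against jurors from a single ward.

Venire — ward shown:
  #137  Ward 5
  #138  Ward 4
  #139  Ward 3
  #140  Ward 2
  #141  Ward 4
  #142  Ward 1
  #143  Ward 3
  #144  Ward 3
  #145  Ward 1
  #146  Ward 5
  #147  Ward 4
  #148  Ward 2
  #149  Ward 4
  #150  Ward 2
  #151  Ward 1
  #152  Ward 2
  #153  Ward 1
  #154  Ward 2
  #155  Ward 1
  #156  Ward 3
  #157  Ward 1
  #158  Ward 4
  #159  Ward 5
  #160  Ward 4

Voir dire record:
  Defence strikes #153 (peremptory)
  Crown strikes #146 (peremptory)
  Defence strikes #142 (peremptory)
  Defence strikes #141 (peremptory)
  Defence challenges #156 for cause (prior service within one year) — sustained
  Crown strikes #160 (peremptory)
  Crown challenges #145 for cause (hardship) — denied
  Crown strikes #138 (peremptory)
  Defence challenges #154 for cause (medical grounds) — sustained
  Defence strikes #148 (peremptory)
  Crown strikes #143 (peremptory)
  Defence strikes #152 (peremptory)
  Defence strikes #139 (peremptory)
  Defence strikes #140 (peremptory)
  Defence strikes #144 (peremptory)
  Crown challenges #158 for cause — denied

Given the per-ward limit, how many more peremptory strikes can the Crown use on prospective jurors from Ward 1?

Crown peremptories so far: #146, #160, #138, #143 — 4 of 8 used, 4 left overall.
Against Ward 1: none yet — per-ward cap 7 leaves 7.
Binding limit: min(4, 7) = 4.

4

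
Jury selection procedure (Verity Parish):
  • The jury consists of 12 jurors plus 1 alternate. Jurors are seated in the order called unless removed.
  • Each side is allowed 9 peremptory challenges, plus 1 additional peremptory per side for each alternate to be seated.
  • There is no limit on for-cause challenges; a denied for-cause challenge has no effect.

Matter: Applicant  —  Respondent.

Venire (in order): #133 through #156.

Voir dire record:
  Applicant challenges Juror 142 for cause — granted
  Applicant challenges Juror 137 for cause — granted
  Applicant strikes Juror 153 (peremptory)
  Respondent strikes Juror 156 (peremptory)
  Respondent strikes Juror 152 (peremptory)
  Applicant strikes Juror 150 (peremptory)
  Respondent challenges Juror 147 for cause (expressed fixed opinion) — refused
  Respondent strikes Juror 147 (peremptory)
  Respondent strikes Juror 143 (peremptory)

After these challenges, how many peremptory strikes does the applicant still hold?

Applicant allotment: 9 base + 1 × 1 alternate = 10.
Applicant peremptories used: #153, #150 — 2 (for-cause on #142, #137 don't count).
Remaining: 10 − 2 = 8.

8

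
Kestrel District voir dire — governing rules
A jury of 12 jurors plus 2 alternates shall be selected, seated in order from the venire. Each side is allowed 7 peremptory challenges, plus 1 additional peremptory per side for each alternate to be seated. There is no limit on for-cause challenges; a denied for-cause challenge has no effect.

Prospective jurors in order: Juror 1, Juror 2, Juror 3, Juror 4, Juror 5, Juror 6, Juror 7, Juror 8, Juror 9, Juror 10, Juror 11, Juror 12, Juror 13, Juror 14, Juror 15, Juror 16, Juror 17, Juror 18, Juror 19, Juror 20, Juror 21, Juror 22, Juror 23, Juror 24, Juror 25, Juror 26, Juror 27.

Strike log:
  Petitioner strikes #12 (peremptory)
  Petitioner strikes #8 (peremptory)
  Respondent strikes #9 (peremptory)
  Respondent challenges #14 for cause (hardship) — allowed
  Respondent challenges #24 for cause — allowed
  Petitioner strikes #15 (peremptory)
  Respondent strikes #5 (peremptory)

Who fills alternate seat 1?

Removed: #5, #8, #9, #12, #14, #15, #24.
Filling seats in venire order through position 13: #1, #2, #3, #4, #6, #7, #10, #11, #13, #16, #17, #18, #19.
So alternate 1 is #19.

19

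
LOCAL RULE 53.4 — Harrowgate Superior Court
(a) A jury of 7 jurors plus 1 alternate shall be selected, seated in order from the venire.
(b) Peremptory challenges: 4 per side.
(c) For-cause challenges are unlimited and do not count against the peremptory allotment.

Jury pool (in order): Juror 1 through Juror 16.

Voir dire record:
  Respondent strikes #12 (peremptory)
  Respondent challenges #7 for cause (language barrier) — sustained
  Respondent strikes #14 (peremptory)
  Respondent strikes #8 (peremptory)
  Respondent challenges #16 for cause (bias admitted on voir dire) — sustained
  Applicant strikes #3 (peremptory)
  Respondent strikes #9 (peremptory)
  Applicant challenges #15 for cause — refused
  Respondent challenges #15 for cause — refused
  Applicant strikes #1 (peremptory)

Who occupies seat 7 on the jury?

Removed: #1, #3, #7, #8, #9, #12, #14, #16. (#15 stays — for-cause denied.)
Seating in order: seats 1–7 → #2, #4, #5, #6, #10, #11, #13; alternates → #15.
So seat 7 is #13.

13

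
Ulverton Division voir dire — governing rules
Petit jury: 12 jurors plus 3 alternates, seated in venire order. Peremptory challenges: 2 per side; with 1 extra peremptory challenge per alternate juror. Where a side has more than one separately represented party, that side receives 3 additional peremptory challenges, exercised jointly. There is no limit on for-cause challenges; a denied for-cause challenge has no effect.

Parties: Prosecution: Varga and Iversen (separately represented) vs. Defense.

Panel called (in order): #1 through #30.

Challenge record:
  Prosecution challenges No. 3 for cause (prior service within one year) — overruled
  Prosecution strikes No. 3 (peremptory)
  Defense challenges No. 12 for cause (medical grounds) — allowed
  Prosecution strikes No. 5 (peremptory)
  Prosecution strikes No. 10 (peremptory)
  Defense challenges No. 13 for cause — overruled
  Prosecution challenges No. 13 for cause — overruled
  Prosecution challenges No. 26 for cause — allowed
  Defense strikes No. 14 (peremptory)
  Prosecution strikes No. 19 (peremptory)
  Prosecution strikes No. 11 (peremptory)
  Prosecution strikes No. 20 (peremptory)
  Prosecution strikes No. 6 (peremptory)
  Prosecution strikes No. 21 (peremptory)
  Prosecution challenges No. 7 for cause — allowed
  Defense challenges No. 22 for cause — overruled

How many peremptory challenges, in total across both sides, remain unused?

Prosecution allotment: 2 base + 1 × 3 alternates + 3 multi-party = 8. Defense allotment: 2 base + 1 × 3 alternates = 5.
Prosecution peremptories used: #3, #5, #10, #19, #11, #20, #6, #21 — 8 (for-cause on #3, #13, #26, #7 don't count).
Defense peremptories used: #14 — 1 (for-cause on #12, #13, #22 don't count).
Remaining: (8 − 8) + (5 − 1) = 4.

4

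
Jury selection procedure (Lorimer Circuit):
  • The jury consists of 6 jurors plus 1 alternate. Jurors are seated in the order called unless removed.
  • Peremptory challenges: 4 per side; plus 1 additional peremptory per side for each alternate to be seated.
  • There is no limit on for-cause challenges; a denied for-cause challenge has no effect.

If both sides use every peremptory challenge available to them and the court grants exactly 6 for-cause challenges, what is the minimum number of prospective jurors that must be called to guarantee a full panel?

Seats to fill: 6 + 1 alternates = 7.
Peremptories: 4 + 1×1 = 5 per side × 2 sides = 10.
For-cause removals: 6.
Minimum venire: 7 + 10 + 6 = 23.

23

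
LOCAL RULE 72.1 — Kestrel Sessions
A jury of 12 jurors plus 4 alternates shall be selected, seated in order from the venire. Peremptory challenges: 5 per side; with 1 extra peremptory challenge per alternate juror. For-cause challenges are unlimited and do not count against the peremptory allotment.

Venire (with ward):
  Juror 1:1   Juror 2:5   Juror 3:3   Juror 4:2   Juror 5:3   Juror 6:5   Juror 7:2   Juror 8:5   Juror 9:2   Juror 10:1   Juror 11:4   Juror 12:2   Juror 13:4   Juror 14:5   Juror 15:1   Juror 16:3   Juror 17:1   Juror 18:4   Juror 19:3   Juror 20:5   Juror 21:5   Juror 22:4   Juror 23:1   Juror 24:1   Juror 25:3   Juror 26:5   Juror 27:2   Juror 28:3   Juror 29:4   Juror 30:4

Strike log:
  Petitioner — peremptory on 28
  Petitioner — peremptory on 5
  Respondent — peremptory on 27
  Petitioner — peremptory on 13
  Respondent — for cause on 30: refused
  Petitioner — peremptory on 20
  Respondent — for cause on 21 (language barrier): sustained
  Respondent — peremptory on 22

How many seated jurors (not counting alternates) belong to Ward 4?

Removed: #5, #13, #20, #21, #22, #27, #28.
Seated jurors 1–12: #1, #2, #3, #4, #6, #7, #8, #9, #10, #11, #12, #14 (alternates #15, #16, #17, #18 not counted).
Of those, in Ward 4: #11 → 1.

1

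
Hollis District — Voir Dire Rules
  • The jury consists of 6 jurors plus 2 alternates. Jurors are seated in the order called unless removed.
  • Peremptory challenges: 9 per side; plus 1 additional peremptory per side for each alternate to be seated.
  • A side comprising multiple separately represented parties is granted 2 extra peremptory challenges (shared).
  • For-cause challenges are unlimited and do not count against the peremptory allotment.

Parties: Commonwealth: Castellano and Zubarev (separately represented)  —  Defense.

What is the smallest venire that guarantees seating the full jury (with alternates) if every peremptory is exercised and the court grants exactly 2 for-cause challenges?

Seats to fill: 6 + 2 alternates = 8.
Peremptories — Commonwealth: 9 + 1×2 + 2 = 13; Defense: 9 + 1×2 = 11; total 24.
For-cause removals: 2.
Minimum venire: 8 + 24 + 2 = 34.

34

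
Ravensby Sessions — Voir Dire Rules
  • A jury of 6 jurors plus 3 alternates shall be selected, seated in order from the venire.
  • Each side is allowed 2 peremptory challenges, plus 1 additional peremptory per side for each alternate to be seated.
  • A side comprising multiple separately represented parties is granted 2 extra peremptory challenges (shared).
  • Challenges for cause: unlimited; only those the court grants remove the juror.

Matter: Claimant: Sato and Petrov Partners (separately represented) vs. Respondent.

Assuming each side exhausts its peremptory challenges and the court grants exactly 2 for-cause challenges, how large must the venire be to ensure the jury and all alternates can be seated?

23

Seats to fill: 6 + 3 alternates = 9.
Peremptories — Claimant: 2 + 1×3 + 2 = 7; Respondent: 2 + 1×3 = 5; total 12.
For-cause removals: 2.
Minimum venire: 9 + 12 + 2 = 23.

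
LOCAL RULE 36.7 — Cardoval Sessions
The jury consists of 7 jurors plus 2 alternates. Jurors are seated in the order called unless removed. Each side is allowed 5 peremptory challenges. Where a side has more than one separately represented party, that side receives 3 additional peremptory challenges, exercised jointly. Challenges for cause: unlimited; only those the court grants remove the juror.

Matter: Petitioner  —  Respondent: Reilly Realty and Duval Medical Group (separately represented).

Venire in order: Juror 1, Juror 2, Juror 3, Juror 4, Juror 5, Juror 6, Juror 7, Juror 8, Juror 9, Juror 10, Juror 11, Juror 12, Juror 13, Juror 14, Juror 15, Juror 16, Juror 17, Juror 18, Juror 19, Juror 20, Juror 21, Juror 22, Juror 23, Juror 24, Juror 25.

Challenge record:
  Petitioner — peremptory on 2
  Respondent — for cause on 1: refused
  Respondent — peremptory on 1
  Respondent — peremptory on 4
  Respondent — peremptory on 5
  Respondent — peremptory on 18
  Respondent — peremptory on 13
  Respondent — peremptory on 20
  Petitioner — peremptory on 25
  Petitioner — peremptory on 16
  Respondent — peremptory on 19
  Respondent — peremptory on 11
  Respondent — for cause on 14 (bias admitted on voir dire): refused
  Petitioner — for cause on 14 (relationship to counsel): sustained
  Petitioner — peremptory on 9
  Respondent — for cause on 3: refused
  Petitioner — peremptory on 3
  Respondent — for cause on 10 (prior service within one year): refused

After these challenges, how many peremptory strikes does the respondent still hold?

Respondent allotment: 5 base + 3 multi-party = 8.
Respondent peremptories used: #1, #4, #5, #18, #13, #20, #19, #11 — 8 (for-cause on #1, #14, #3, #10 don't count).
Remaining: 8 − 8 = 0.

0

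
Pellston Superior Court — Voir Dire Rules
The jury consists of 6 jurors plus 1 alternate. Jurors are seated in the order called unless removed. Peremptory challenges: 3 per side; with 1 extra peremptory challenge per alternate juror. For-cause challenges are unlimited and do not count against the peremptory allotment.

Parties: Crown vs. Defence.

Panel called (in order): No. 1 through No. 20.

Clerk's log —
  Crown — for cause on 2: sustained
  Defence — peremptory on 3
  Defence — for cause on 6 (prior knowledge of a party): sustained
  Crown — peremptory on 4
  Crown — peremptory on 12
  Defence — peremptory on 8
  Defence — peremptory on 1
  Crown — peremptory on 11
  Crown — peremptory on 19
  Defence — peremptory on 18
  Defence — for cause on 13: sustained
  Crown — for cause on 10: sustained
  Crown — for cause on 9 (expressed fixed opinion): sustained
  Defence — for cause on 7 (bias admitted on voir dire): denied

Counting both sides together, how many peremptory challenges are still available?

0

Crown allotment: 3 base + 1 × 1 alternate = 4. Defence allotment: 3 base + 1 × 1 alternate = 4.
Crown peremptories used: #4, #12, #11, #19 — 4 (for-cause on #2, #10, #9 don't count).
Defence peremptories used: #3, #8, #1, #18 — 4 (for-cause on #6, #13, #7 don't count).
Remaining: (4 − 4) + (4 − 4) = 0.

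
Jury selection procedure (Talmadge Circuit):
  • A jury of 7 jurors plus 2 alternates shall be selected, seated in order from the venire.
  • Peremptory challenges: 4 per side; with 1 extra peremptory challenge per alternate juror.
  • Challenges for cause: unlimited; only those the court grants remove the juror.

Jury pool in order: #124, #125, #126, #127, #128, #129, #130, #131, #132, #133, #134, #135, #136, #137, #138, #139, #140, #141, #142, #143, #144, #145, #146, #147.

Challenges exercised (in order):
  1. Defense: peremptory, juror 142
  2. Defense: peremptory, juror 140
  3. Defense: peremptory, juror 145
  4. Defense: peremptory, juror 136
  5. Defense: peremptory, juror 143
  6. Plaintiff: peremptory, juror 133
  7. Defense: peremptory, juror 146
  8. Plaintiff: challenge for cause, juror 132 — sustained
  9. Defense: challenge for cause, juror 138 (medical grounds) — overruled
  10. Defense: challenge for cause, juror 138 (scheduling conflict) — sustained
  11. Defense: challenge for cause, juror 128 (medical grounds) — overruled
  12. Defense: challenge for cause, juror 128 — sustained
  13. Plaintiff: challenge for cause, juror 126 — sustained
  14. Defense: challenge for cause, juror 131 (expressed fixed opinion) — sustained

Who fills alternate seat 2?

Removed: #126, #128, #131, #132, #133, #136, #138, #140, #142, #143, #145, #146.
Seating in order: seats 1–7 → #124, #125, #127, #129, #130, #134, #135; alternates → #137, #139.
So alternate 2 is #139.

139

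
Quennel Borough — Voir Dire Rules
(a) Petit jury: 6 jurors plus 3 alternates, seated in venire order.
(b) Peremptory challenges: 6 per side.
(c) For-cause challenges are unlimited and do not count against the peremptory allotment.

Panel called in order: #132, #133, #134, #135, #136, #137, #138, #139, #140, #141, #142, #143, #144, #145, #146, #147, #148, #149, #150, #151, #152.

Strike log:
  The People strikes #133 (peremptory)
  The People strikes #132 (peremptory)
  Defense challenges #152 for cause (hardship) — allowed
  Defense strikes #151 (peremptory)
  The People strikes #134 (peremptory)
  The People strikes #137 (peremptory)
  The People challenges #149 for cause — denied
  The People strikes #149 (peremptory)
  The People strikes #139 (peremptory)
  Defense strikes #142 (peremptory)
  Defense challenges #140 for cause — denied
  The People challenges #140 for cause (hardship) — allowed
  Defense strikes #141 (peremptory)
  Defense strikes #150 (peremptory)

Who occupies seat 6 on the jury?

Removed: #132, #133, #134, #137, #139, #140, #141, #142, #149, #150, #151, #152.
Seating in order: seats 1–6 → #135, #136, #138, #143, #144, #145; alternates → #146, #147, #148.
So seat 6 is #145.

145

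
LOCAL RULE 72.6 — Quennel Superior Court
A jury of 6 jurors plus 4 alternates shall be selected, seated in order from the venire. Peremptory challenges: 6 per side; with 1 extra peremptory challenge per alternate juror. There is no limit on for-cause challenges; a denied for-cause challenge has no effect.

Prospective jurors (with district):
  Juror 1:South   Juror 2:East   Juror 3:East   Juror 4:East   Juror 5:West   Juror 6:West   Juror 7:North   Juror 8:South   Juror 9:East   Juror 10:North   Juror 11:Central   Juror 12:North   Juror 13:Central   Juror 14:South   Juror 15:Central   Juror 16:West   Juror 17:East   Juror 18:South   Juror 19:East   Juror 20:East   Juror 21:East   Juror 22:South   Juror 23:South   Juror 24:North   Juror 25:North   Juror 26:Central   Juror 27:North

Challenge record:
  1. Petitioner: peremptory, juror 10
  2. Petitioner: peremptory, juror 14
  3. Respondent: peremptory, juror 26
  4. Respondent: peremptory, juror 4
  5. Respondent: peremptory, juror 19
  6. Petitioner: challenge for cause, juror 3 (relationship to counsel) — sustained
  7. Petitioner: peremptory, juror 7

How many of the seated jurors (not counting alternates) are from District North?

0

Removed: #3, #4, #7, #10, #14, #19, #26.
Seated jurors 1–6: #1, #2, #5, #6, #8, #9 (alternates #11, #12, #13, #15 not counted).
None of those are in District North → 0.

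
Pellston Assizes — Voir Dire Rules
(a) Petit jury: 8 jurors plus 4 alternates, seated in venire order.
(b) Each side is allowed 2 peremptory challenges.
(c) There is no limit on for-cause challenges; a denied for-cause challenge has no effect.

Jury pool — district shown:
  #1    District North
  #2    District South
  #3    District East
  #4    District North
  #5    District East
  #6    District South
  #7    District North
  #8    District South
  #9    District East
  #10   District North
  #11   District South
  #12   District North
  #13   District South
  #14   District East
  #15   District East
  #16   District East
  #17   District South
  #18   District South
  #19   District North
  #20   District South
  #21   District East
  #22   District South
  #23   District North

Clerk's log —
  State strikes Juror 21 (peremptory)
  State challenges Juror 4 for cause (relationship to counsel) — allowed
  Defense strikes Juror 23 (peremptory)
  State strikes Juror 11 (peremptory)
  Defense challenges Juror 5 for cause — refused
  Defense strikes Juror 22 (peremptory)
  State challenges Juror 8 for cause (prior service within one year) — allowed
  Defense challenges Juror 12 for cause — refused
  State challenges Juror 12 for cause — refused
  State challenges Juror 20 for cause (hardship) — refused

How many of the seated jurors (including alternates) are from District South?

Removed: #4, #8, #11, #21, #22, #23.
Seated (12 incl. alternates): #1, #2, #3, #5, #6, #7, #9, #10, #12, #13, #14, #15.
Of those, in District South: #2, #6, #13 → 3.

3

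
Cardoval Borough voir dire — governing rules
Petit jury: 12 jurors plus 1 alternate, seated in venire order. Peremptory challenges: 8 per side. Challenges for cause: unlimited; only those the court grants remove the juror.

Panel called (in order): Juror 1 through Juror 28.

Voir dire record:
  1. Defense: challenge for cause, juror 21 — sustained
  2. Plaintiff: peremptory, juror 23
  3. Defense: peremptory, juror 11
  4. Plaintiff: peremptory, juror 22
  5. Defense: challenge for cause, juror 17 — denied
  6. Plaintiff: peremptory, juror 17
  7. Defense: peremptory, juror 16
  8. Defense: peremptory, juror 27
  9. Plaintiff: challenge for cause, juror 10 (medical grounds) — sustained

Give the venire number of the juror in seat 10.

12

Removed: #10, #11, #16, #17, #21, #22, #23, #27.
Seating in order: seats 1–12 → #1, #2, #3, #4, #5, #6, #7, #8, #9, #12, #13, #14; alternates → #15.
So seat 10 is #12.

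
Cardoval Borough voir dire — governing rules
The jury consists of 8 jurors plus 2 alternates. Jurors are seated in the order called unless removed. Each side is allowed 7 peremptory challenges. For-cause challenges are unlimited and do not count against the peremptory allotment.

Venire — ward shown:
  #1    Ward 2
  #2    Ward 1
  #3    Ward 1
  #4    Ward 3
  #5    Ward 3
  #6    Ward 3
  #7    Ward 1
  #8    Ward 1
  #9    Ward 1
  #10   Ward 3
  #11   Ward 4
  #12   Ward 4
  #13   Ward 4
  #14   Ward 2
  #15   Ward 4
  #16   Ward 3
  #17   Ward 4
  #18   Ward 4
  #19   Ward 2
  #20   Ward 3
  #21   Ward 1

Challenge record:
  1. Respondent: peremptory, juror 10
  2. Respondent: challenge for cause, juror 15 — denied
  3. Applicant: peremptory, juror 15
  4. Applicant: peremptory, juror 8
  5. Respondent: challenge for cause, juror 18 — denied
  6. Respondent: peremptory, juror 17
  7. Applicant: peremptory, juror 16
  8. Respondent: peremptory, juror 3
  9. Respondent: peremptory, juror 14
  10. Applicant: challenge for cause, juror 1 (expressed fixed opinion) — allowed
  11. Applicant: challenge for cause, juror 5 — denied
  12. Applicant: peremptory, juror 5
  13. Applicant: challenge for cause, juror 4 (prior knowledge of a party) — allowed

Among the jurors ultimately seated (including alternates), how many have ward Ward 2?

1

Removed: #1, #3, #4, #5, #8, #10, #14, #15, #16, #17.
Seated (10 incl. alternates): #2, #6, #7, #9, #11, #12, #13, #18, #19, #20.
Of those, in Ward 2: #19 → 1.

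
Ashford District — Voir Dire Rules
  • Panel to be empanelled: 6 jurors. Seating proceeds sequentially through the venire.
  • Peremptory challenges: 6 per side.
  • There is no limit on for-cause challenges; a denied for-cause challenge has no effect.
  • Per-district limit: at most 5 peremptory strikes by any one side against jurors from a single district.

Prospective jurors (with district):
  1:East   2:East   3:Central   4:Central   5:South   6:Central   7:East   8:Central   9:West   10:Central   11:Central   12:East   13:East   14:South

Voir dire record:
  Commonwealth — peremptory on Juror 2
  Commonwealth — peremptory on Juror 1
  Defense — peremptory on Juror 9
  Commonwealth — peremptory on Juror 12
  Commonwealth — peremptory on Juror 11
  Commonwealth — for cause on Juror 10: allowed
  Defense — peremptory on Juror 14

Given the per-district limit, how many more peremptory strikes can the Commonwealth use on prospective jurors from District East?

2

Commonwealth peremptories so far: #2, #1, #12, #11 — 4 of 6 used, 2 left overall.
Against District East: #2, #1, #12 — 3 used; per-district cap 5 leaves 2.
Binding limit: min(2, 2) = 2.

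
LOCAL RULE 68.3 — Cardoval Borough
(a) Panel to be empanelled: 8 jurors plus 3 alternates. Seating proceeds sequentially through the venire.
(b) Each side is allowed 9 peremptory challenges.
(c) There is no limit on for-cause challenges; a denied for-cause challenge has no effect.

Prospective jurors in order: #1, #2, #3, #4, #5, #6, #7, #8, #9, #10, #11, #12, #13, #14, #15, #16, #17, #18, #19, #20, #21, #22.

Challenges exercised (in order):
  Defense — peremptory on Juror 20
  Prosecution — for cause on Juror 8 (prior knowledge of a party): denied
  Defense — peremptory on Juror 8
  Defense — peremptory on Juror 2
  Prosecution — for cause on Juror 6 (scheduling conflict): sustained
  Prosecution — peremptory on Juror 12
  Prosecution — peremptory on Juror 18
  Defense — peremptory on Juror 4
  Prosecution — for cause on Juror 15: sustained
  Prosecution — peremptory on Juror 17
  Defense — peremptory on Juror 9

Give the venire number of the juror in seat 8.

Removed: #2, #4, #6, #8, #9, #12, #15, #17, #18, #20.
Seating in order: seats 1–8 → #1, #3, #5, #7, #10, #11, #13, #14; alternates → #16, #19, #21.
So seat 8 is #14.

14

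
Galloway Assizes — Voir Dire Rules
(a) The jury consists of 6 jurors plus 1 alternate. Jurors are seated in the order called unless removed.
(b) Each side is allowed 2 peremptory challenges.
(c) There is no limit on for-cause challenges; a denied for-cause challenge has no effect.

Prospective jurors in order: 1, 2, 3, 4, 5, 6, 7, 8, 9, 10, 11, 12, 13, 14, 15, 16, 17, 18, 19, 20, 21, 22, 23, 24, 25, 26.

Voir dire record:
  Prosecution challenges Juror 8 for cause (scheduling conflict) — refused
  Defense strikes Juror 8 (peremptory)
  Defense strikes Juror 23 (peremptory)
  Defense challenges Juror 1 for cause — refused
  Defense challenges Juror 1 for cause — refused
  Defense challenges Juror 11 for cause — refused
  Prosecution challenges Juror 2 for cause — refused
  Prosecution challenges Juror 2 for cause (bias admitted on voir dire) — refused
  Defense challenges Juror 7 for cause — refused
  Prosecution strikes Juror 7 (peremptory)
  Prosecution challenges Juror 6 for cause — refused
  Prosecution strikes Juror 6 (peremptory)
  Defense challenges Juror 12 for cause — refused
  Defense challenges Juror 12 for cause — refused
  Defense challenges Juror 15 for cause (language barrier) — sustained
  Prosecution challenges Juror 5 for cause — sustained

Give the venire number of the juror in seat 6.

10

Removed: #5, #6, #7, #8, #15, #23. (#1, #2, #11, #12 stay — for-cause denied.)
Seating in order: seats 1–6 → #1, #2, #3, #4, #9, #10; alternates → #11.
So seat 6 is #10.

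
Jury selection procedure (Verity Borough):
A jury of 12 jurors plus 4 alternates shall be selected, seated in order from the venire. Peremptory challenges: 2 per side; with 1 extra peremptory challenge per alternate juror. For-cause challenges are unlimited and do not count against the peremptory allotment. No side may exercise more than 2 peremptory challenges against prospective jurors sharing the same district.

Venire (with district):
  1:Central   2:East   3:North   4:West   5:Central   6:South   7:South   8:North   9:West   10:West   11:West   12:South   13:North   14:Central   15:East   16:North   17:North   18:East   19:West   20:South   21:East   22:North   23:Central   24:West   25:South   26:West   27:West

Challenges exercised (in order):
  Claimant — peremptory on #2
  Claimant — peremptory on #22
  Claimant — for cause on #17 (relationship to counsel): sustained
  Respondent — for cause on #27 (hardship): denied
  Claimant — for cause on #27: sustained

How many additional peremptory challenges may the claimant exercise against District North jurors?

1

Claimant peremptories so far: #2, #22 — 2 of 6 used, 4 left overall.
Against District North: #22 — 1 used; per-district cap 2 leaves 1.
Binding limit: min(4, 1) = 1.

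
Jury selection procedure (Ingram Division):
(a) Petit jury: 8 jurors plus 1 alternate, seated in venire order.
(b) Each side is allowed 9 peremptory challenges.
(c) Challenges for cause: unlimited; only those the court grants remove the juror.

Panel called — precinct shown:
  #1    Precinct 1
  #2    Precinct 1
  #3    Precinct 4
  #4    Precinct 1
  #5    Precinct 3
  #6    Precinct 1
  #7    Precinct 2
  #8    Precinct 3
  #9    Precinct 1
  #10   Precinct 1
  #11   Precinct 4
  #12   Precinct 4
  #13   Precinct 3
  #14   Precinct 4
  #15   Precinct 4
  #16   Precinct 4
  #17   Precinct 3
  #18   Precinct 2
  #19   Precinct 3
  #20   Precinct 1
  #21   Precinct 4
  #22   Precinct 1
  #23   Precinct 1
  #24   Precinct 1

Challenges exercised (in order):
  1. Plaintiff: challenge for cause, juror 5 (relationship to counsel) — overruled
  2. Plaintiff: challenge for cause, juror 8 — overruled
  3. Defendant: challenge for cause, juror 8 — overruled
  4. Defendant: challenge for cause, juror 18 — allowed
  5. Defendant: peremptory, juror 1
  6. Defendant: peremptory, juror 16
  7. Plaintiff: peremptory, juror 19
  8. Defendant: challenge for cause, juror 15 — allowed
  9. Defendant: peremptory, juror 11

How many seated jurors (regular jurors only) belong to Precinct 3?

2

Removed: #1, #11, #15, #16, #18, #19.
Seated jurors 1–8: #2, #3, #4, #5, #6, #7, #8, #9 (alternates #10 not counted).
Of those, in Precinct 3: #5, #8 → 2.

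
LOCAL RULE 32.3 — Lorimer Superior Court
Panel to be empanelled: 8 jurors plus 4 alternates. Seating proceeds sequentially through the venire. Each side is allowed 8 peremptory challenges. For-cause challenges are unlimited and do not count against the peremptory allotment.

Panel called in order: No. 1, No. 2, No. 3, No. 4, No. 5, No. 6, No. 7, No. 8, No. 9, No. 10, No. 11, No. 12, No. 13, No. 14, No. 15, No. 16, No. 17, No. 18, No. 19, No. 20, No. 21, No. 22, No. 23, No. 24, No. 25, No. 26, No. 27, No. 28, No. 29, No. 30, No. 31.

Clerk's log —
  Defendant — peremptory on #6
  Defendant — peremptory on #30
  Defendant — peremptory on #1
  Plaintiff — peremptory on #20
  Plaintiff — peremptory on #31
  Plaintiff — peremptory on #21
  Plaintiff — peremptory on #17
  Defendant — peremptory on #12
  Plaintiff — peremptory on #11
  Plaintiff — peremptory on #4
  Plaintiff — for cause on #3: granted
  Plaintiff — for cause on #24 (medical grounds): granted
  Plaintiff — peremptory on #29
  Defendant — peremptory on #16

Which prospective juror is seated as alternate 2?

Removed: #1, #3, #4, #6, #11, #12, #16, #17, #20, #21, #24, #29, #30, #31.
Seating in order: seats 1–8 → #2, #5, #7, #8, #9, #10, #13, #14; alternates → #15, #18, #19, #22.
So alternate 2 is #18.

18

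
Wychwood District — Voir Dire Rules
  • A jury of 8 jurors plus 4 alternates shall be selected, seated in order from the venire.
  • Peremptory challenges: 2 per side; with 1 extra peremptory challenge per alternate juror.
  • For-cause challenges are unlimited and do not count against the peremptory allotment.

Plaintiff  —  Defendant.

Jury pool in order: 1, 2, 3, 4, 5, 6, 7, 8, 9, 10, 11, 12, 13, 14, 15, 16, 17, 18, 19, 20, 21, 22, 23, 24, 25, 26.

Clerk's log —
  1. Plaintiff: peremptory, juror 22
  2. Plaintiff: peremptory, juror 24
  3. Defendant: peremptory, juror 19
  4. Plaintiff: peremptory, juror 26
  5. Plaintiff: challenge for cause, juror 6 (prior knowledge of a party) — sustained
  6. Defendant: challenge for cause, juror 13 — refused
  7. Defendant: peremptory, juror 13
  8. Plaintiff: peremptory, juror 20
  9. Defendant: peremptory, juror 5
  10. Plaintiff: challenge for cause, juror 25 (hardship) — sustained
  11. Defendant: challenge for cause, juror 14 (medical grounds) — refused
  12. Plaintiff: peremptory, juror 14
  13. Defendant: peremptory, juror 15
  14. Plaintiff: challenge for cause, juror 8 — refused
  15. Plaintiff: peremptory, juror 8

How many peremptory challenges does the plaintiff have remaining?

Plaintiff allotment: 2 base + 1 × 4 alternates = 6.
Plaintiff peremptories used: #22, #24, #26, #20, #14, #8 — 6 (for-cause on #6, #25, #8 don't count).
Remaining: 6 − 6 = 0.

0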